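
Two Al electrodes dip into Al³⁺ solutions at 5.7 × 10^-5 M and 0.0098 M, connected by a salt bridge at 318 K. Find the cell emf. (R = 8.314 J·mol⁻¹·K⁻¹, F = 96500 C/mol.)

Both half-cells are Al³⁺/Al, so E°_cell = 0. The concentrated side is the cathode; the cell reaction moves Al³⁺ from high to low concentration with n = 3.
Q = [Al³⁺]_dilute/[Al³⁺]_conc = 5.7 × 10^-5/0.0098 = 0.00582.
E = 0 − (RT/nF) ln Q = −((8.314×318)/(3×96500))(-5.147) = 0.0470 V.

0.047 V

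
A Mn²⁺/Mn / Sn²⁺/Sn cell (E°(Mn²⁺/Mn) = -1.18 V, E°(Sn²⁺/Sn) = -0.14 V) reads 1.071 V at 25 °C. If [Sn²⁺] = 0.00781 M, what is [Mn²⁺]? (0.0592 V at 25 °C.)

From the Nernst equation, log Q = n(E° − E)/0.0592 = 2(1.04 − 1.071)/0.0592 = -1.047, so Q = 0.0897.
With Q = [Mn²⁺]/[Sn²⁺] and the known concentrations, [Mn²⁺] in the numerator gives [Mn²⁺] = 7 × 10^-4 M.

7 × 10^-4 M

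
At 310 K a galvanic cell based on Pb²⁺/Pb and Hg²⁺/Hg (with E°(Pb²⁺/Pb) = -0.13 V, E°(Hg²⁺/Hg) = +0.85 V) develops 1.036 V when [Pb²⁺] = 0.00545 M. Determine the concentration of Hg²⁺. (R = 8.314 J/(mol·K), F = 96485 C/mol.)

From the Nernst equation, ln Q = nF(E° − E)/RT = 2×96485×(0.98 − 1.036)/(8.314×310) = -4.193, so Q = 0.0151.
With Q = [Pb²⁺]/[Hg²⁺] and the known concentrations, [Hg²⁺] in the denominator gives [Hg²⁺] = 0.36 M.

0.36 M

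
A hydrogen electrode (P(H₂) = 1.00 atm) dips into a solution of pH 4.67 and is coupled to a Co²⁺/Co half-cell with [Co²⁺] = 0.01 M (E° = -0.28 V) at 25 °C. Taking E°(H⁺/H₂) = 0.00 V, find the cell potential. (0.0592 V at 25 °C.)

0.063 V

The hydrogen couple is the cathode, so E°_cell = 0.28 V; n = 2.
[H⁺] = 10^(−4.67) = 2.1 × 10^-5 M, and Q = [Co²⁺]·P(H₂) / [H⁺]^2 = 2.19 × 10^7.
E = E° − (0.0592/2) log Q = 0.28 − (0.0592/2)(7.340) = 0.063 V.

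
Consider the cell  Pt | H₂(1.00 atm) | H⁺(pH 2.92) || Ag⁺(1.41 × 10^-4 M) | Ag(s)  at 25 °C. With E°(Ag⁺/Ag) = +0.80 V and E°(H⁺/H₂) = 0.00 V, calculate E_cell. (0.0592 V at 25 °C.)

0.74 V

The Ag⁺/Ag couple is the cathode, so E°_cell = 0.80 V; n = 2.
[H⁺] = 10^(−2.92) = 0.0012 M, and Q = [H⁺]^2 / ([Ag⁺]^2·P(H₂)) = 72.7.
E = E° − (0.0592/2) log Q = 0.80 − (0.0592/2)(1.862) = 0.745 V.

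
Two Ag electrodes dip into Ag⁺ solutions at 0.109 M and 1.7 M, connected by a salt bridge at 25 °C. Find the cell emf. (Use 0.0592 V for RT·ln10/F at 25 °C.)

0.071 V

Both half-cells are Ag⁺/Ag, so E°_cell = 0. The concentrated side is the cathode; the cell reaction moves Ag⁺ from high to low concentration with n = 1.
Q = [Ag⁺]_dilute/[Ag⁺]_conc = 0.109/1.7 = 0.0641.
E = 0 − (0.0592/1) log Q = −(0.0592/1)(-1.193) = 0.0706 V.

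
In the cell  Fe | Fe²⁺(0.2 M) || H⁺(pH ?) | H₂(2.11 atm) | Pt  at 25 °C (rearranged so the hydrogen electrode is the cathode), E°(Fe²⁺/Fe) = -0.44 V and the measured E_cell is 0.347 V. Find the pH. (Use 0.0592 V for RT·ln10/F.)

pH = 1.76

E°_cell = 0.44 V and n = 2.
log Q = n(E° − E)/0.0592 = 2×(0.44 − 0.347)/0.0592 = 3.142.
With Q = [Fe²⁺]·P(H₂) / [H⁺]^2, solving for [H⁺] gives log[H⁺] = -1.758, so pH = 1.76.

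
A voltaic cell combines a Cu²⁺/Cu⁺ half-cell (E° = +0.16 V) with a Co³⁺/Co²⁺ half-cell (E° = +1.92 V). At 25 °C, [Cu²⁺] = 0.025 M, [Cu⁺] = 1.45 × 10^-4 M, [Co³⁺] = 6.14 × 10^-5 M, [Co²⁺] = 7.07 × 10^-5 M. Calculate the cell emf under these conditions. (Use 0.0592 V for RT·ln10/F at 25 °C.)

1.62 V

The Co³⁺/Co²⁺ couple has the higher reduction potential and acts as the cathode, so E°_cell = +1.92 − (+0.16) = 1.76 V.
Balancing electrons gives n = 1; the reaction quotient is Q = [Cu²⁺]·[Co²⁺]/([Cu⁺]·[Co³⁺]) = 199.
At 25 °C, E = E° − (0.0592/n) log Q = 1.76 − (0.0592/1)(2.298) = 1.760 − 0.136 = 1.624 V.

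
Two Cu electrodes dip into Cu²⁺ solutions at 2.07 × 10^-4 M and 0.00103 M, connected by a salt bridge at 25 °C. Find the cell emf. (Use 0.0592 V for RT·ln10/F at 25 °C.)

0.021 V

Both half-cells are Cu²⁺/Cu, so E°_cell = 0. The concentrated side is the cathode; the cell reaction moves Cu²⁺ from high to low concentration with n = 2.
Q = [Cu²⁺]_dilute/[Cu²⁺]_conc = 2.07 × 10^-4/0.00103 = 0.201.
E = 0 − (0.0592/2) log Q = −(0.0592/2)(-0.697) = 0.0206 V.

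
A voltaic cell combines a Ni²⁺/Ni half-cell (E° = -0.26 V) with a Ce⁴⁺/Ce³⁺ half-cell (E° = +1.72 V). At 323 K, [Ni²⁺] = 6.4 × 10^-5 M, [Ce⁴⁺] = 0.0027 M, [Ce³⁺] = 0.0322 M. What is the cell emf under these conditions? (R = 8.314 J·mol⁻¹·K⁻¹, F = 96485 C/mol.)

2.05 V

The Ce⁴⁺/Ce³⁺ couple has the higher reduction potential and acts as the cathode, so E°_cell = +1.72 − (-0.26) = 1.98 V.
Balancing electrons gives n = 2; the reaction quotient is Q = [Ni²⁺]·[Ce³⁺]^2/[Ce⁴⁺]^2 = 0.00910.
E = E° − (RT/nF) ln Q = 1.98 − (8.314×323)/(2×96485) × (-4.699) = 1.980 + 0.065 = 2.045 V.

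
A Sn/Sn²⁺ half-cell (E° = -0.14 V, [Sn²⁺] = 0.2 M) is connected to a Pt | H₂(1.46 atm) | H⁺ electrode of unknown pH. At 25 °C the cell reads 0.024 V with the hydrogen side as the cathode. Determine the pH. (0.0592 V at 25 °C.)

E°_cell = 0.14 V and n = 2.
log Q = n(E° − E)/0.0592 = 2×(0.14 − 0.024)/0.0592 = 3.919.
With Q = [Sn²⁺]·P(H₂) / [H⁺]^2, solving for [H⁺] gives log[H⁺] = -2.227, so pH = 2.23.

pH = 2.23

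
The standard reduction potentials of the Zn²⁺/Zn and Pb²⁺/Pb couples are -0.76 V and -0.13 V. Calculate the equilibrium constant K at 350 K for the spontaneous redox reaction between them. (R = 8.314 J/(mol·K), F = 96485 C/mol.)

1.4 × 10^18

E°_cell = -0.13 − (-0.76) = 0.63 V, with n = 2 electrons transferred.
At equilibrium E = 0, so the Nernst equation gives ln K = nFE°/RT = (2)(96485)(0.63)/((8.314)(350)) = 41.78.
K = e^41.78 = 1.4 × 10^18.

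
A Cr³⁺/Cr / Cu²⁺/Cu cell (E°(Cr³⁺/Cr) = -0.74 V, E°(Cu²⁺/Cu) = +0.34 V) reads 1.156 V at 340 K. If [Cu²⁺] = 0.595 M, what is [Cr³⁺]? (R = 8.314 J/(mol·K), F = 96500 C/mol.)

1.9 × 10^-4 M

From the Nernst equation, ln Q = nF(E° − E)/RT = 6×96500×(1.08 − 1.156)/(8.314×340) = -15.567, so Q = 1.74 × 10^-7.
With Q = [Cr³⁺]^2/[Cu²⁺]^3 and the known concentrations, [Cr³⁺]^2 in the numerator gives [Cr³⁺] = 1.9 × 10^-4 M.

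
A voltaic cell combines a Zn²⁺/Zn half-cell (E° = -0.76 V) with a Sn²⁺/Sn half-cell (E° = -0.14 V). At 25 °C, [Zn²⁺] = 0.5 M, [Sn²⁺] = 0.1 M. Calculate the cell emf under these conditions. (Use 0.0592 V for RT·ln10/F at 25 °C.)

0.599 V

The Sn²⁺/Sn couple has the higher reduction potential and acts as the cathode, so E°_cell = -0.14 − (-0.76) = 0.62 V.
Balancing electrons gives n = 2; the reaction quotient is Q = [Zn²⁺]/[Sn²⁺] = 5.00.
At 25 °C, E = E° − (0.0592/n) log Q = 0.62 − (0.0592/2)(0.699) = 0.620 − 0.021 = 0.599 V.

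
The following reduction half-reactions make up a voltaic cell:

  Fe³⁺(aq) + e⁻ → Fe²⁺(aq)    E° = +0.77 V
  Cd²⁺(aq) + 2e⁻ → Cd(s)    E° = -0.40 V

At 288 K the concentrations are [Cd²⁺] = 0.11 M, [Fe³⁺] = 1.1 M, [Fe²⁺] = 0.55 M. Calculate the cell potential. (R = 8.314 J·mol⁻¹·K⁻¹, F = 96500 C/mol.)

1.21 V

The Fe³⁺/Fe²⁺ couple has the higher reduction potential and acts as the cathode, so E°_cell = +0.77 − (-0.40) = 1.17 V.
Balancing electrons gives n = 2; the reaction quotient is Q = [Cd²⁺]·[Fe²⁺]^2/[Fe³⁺]^2 = 0.0275.
E = E° − (RT/nF) ln Q = 1.17 − (8.314×288)/(2×96500) × (-3.594) = 1.170 + 0.045 = 1.215 V.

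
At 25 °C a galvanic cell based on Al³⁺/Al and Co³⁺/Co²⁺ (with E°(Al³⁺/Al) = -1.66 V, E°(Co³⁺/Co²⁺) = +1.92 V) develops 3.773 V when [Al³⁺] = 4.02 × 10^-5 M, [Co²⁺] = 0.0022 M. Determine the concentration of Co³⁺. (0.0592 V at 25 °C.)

From the Nernst equation, log Q = n(E° − E)/0.0592 = 3(3.58 − 3.773)/0.0592 = -9.780, so Q = 1.66 × 10^-10.
With Q = [Al³⁺]·[Co²⁺]^3/[Co³⁺]^3 and the known concentrations, [Co³⁺]^3 in the denominator gives [Co³⁺] = 0.14 M.

0.14 M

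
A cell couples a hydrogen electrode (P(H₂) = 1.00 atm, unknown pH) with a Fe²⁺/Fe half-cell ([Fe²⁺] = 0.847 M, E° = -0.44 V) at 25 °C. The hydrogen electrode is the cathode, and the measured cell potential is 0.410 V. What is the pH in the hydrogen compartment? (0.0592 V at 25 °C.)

E°_cell = 0.44 V and n = 2.
log Q = n(E° − E)/0.0592 = 2×(0.44 − 0.410)/0.0592 = 1.014.
With Q = [Fe²⁺]·P(H₂) / [H⁺]^2, solving for [H⁺] gives log[H⁺] = -0.543, so pH = 0.54.

pH = 0.54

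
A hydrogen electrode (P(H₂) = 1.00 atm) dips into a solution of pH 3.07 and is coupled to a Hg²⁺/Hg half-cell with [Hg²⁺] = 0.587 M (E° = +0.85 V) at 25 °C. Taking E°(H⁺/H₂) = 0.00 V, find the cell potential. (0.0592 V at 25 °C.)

1.02 V

The Hg²⁺/Hg couple is the cathode, so E°_cell = 0.85 V; n = 2.
[H⁺] = 10^(−3.07) = 8.5 × 10^-4 M, and Q = [H⁺]^2 / ([Hg²⁺]·P(H₂)) = 1.23 × 10^-6.
E = E° − (0.0592/2) log Q = 0.85 − (0.0592/2)(-5.909) = 1.025 V.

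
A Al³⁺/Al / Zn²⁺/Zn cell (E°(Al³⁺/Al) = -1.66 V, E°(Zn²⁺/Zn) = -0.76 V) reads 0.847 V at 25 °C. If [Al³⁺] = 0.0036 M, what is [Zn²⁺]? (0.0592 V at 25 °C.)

3.8 × 10^-4 M

From the Nernst equation, log Q = n(E° − E)/0.0592 = 6(0.90 − 0.847)/0.0592 = 5.372, so Q = 2.35 × 10^5.
With Q = [Al³⁺]^2/[Zn²⁺]^3 and the known concentrations, [Zn²⁺]^3 in the denominator gives [Zn²⁺] = 3.8 × 10^-4 M.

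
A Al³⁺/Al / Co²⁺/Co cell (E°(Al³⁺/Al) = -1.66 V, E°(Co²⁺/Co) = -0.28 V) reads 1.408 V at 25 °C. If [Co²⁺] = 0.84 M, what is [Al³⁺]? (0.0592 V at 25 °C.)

From the Nernst equation, log Q = n(E° − E)/0.0592 = 6(1.38 − 1.408)/0.0592 = -2.838, so Q = 0.00145.
With Q = [Al³⁺]^2/[Co²⁺]^3 and the known concentrations, [Al³⁺]^2 in the numerator gives [Al³⁺] = 0.029 M.

0.029 M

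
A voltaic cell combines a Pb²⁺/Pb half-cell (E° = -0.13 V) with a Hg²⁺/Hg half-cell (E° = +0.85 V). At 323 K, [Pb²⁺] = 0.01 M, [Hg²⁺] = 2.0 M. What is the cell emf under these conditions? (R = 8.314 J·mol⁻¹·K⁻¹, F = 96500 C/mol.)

The Hg²⁺/Hg couple has the higher reduction potential and acts as the cathode, so E°_cell = +0.85 − (-0.13) = 0.98 V.
Balancing electrons gives n = 2; the reaction quotient is Q = [Pb²⁺]/[Hg²⁺] = 0.00500.
E = E° − (RT/nF) ln Q = 0.98 − (8.314×323)/(2×96500) × (-5.298) = 0.980 + 0.074 = 1.054 V.

1.05 V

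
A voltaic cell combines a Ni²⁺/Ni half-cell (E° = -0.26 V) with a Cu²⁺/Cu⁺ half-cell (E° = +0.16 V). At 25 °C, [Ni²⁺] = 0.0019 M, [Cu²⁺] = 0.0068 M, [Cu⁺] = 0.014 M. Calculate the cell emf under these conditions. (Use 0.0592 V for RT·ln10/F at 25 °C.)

0.482 V

The Cu²⁺/Cu⁺ couple has the higher reduction potential and acts as the cathode, so E°_cell = +0.16 − (-0.26) = 0.42 V.
Balancing electrons gives n = 2; the reaction quotient is Q = [Ni²⁺]·[Cu⁺]^2/[Cu²⁺]^2 = 0.00805.
At 25 °C, E = E° − (0.0592/n) log Q = 0.42 − (0.0592/2)(-2.094) = 0.420 + 0.062 = 0.482 V.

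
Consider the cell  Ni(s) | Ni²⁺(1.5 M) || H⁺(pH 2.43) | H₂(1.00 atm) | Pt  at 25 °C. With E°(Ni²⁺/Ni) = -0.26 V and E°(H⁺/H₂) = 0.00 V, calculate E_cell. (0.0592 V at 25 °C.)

The hydrogen couple is the cathode, so E°_cell = 0.26 V; n = 2.
[H⁺] = 10^(−2.43) = 0.0037 M, and Q = [Ni²⁺]·P(H₂) / [H⁺]^2 = 1.09 × 10^5.
E = E° − (0.0592/2) log Q = 0.26 − (0.0592/2)(5.036) = 0.111 V.

0.11 V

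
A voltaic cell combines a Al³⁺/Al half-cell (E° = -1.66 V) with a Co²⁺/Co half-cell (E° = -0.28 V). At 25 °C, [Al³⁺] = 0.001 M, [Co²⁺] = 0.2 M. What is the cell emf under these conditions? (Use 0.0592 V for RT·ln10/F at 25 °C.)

The Co²⁺/Co couple has the higher reduction potential and acts as the cathode, so E°_cell = -0.28 − (-1.66) = 1.38 V.
Balancing electrons gives n = 6; the reaction quotient is Q = [Al³⁺]^2/[Co²⁺]^3 = 1.25 × 10^-4.
At 25 °C, E = E° − (0.0592/n) log Q = 1.38 − (0.0592/6)(-3.903) = 1.380 + 0.039 = 1.419 V.

1.42 V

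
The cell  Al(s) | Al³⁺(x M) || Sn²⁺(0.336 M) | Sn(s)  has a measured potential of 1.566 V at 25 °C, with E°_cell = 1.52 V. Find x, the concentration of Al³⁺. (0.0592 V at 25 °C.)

9.1 × 10^-4 M

From the Nernst equation, log Q = n(E° − E)/0.0592 = 6(1.52 − 1.566)/0.0592 = -4.662, so Q = 2.18 × 10^-5.
With Q = [Al³⁺]^2/[Sn²⁺]^3 and the known concentrations, [Al³⁺]^2 in the numerator gives [Al³⁺] = 9.1 × 10^-4 M.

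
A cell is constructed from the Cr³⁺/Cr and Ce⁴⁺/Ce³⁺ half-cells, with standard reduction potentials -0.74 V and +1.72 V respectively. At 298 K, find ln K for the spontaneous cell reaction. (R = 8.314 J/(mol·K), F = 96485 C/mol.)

E°_cell = +1.72 − (-0.74) = 2.46 V, with n = 3 electrons transferred.
At equilibrium E = 0, so the Nernst equation gives ln K = nFE°/RT = (3)(96485)(2.46)/((8.314)(298)) = 287.40.

ln K = 287.4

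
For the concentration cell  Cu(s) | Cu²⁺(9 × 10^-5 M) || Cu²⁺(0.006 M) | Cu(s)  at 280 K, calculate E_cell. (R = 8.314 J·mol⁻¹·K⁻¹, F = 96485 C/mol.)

0.051 V

Both half-cells are Cu²⁺/Cu, so E°_cell = 0. The concentrated side is the cathode; the cell reaction moves Cu²⁺ from high to low concentration with n = 2.
Q = [Cu²⁺]_dilute/[Cu²⁺]_conc = 9 × 10^-5/0.006 = 0.0150.
E = 0 − (RT/nF) ln Q = −((8.314×280)/(2×96485))(-4.200) = 0.0507 V.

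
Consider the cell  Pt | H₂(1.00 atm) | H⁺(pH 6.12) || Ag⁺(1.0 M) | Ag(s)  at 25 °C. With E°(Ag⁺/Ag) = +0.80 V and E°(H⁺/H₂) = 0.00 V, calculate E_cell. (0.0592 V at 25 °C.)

The Ag⁺/Ag couple is the cathode, so E°_cell = 0.80 V; n = 2.
[H⁺] = 10^(−6.12) = 7.6 × 10^-7 M, and Q = [H⁺]^2 / ([Ag⁺]^2·P(H₂)) = 5.75 × 10^-13.
E = E° − (0.0592/2) log Q = 0.80 − (0.0592/2)(-12.240) = 1.162 V.

1.16 V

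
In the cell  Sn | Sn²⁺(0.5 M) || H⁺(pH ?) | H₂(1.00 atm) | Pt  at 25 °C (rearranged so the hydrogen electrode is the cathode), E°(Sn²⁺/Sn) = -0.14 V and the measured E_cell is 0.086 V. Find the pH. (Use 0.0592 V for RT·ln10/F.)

E°_cell = 0.14 V and n = 2.
log Q = n(E° − E)/0.0592 = 2×(0.14 − 0.086)/0.0592 = 1.824.
With Q = [Sn²⁺]·P(H₂) / [H⁺]^2, solving for [H⁺] gives log[H⁺] = -1.063, so pH = 1.06.

pH = 1.06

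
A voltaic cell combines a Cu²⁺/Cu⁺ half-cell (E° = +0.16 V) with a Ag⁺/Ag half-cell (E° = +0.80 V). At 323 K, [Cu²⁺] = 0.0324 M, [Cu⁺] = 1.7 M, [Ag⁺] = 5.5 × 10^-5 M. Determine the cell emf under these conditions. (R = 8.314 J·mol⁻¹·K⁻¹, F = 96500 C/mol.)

The Ag⁺/Ag couple has the higher reduction potential and acts as the cathode, so E°_cell = +0.80 − (+0.16) = 0.64 V.
Balancing electrons gives n = 1; the reaction quotient is Q = [Cu²⁺]/([Cu⁺]·[Ag⁺]) = 347.
E = E° − (RT/nF) ln Q = 0.64 − (8.314×323)/(1×96500) × (5.848) = 0.640 − 0.163 = 0.477 V.

0.477 V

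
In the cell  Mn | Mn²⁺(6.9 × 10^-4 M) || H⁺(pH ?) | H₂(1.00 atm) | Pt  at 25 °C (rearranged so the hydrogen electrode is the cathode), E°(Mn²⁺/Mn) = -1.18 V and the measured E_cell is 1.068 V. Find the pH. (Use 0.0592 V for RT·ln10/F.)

pH = 3.47

E°_cell = 1.18 V and n = 2.
log Q = n(E° − E)/0.0592 = 2×(1.18 − 1.068)/0.0592 = 3.784.
With Q = [Mn²⁺]·P(H₂) / [H⁺]^2, solving for [H⁺] gives log[H⁺] = -3.472, so pH = 3.47.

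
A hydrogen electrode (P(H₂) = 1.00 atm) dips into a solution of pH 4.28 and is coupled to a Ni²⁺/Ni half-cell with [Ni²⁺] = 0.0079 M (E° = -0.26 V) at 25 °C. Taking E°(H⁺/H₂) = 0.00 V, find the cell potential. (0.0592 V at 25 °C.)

The hydrogen couple is the cathode, so E°_cell = 0.26 V; n = 2.
[H⁺] = 10^(−4.28) = 5.2 × 10^-5 M, and Q = [Ni²⁺]·P(H₂) / [H⁺]^2 = 2.87 × 10^6.
E = E° − (0.0592/2) log Q = 0.26 − (0.0592/2)(6.458) = 0.069 V.

0.069 V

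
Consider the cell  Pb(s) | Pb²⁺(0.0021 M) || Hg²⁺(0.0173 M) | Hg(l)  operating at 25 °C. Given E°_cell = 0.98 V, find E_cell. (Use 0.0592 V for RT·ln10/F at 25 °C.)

1.01 V

Balancing electrons gives n = 2; the reaction quotient is Q = [Pb²⁺]/[Hg²⁺] = 0.121.
At 25 °C, E = E° − (0.0592/n) log Q = 0.98 − (0.0592/2)(-0.916) = 0.980 + 0.027 = 1.007 V.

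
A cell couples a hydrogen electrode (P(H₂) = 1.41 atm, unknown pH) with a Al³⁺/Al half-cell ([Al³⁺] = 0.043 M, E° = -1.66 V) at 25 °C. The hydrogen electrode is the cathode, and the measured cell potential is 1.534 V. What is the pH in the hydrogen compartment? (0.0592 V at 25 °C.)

E°_cell = 1.66 V and n = 6.
log Q = n(E° − E)/0.0592 = 6×(1.66 − 1.534)/0.0592 = 12.770.
With Q = [Al³⁺]^2·P(H₂)^3 / [H⁺]^6, solving for [H⁺] gives log[H⁺] = -2.509, so pH = 2.51.

pH = 2.51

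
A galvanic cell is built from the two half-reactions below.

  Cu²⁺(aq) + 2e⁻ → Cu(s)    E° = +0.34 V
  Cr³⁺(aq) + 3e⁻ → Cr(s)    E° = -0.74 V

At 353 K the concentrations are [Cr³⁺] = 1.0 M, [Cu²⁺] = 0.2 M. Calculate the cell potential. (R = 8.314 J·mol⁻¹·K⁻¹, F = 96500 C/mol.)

1.06 V

The Cu²⁺/Cu couple has the higher reduction potential and acts as the cathode, so E°_cell = +0.34 − (-0.74) = 1.08 V.
Balancing electrons gives n = 6; the reaction quotient is Q = [Cr³⁺]^2/[Cu²⁺]^3 = 125.
E = E° − (RT/nF) ln Q = 1.08 − (8.314×353)/(6×96500) × (4.828) = 1.080 − 0.024 = 1.056 V.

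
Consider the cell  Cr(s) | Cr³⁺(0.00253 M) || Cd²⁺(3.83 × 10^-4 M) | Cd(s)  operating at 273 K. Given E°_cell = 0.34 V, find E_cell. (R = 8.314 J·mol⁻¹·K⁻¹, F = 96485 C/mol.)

Balancing electrons gives n = 6; the reaction quotient is Q = [Cr³⁺]^2/[Cd²⁺]^3 = 1.14 × 10^5.
E = E° − (RT/nF) ln Q = 0.34 − (8.314×273)/(6×96485) × (11.643) = 0.340 − 0.046 = 0.294 V.

0.294 V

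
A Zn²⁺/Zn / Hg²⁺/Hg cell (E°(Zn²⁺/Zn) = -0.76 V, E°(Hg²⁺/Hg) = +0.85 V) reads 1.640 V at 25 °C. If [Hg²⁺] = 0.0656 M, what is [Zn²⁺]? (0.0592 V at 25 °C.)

0.0064 M

From the Nernst equation, log Q = n(E° − E)/0.0592 = 2(1.61 − 1.640)/0.0592 = -1.014, so Q = 0.0969.
With Q = [Zn²⁺]/[Hg²⁺] and the known concentrations, [Zn²⁺] in the numerator gives [Zn²⁺] = 0.0064 M.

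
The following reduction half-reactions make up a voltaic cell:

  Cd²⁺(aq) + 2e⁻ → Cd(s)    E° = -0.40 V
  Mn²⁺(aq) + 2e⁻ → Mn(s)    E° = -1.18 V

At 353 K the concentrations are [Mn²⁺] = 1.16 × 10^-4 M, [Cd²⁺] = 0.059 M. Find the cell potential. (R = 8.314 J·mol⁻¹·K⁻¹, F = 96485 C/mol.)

0.875 V

The Cd²⁺/Cd couple has the higher reduction potential and acts as the cathode, so E°_cell = -0.40 − (-1.18) = 0.78 V.
Balancing electrons gives n = 2; the reaction quotient is Q = [Mn²⁺]/[Cd²⁺] = 0.00197.
E = E° − (RT/nF) ln Q = 0.78 − (8.314×353)/(2×96485) × (-6.232) = 0.780 + 0.095 = 0.875 V.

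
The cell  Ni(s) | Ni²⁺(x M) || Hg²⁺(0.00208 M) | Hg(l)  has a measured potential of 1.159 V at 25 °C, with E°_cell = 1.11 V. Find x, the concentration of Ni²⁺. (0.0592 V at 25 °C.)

From the Nernst equation, log Q = n(E° − E)/0.0592 = 2(1.11 − 1.159)/0.0592 = -1.655, so Q = 0.0221.
With Q = [Ni²⁺]/[Hg²⁺] and the known concentrations, [Ni²⁺] in the numerator gives [Ni²⁺] = 4.6 × 10^-5 M.

4.6 × 10^-5 M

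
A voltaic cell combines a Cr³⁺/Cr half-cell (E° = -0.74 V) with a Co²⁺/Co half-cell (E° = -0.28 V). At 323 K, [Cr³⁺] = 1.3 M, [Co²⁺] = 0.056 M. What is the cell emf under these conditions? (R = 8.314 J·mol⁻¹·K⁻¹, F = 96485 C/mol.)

The Co²⁺/Co couple has the higher reduction potential and acts as the cathode, so E°_cell = -0.28 − (-0.74) = 0.46 V.
Balancing electrons gives n = 6; the reaction quotient is Q = [Cr³⁺]^2/[Co²⁺]^3 = 9620.
E = E° − (RT/nF) ln Q = 0.46 − (8.314×323)/(6×96485) × (9.172) = 0.460 − 0.043 = 0.417 V.

0.417 V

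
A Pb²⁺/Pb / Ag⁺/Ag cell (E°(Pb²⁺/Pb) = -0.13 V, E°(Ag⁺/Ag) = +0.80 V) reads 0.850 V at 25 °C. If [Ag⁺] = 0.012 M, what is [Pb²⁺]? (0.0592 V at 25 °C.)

From the Nernst equation, log Q = n(E° − E)/0.0592 = 2(0.93 − 0.850)/0.0592 = 2.703, so Q = 504.
With Q = [Pb²⁺]/[Ag⁺]^2 and the known concentrations, [Pb²⁺] in the numerator gives [Pb²⁺] = 0.073 M.

0.073 M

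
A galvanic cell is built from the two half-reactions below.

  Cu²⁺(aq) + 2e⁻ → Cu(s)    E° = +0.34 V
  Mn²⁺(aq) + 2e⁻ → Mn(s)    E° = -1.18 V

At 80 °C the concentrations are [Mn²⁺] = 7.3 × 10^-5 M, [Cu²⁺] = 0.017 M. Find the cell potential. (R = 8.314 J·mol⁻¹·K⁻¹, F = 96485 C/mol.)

The Cu²⁺/Cu couple has the higher reduction potential and acts as the cathode, so E°_cell = +0.34 − (-1.18) = 1.52 V.
Balancing electrons gives n = 2; the reaction quotient is Q = [Mn²⁺]/[Cu²⁺] = 0.00429.
E = E° − (RT/nF) ln Q = 1.52 − (8.314×353)/(2×96485) × (-5.451) = 1.520 + 0.083 = 1.603 V.

1.60 V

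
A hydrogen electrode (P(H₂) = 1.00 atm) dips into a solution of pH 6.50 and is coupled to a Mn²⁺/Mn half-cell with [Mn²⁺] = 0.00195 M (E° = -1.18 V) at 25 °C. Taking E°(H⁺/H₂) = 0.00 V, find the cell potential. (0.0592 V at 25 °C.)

0.88 V

The hydrogen couple is the cathode, so E°_cell = 1.18 V; n = 2.
[H⁺] = 10^(−6.50) = 3.2 × 10^-7 M, and Q = [Mn²⁺]·P(H₂) / [H⁺]^2 = 1.95 × 10^10.
E = E° − (0.0592/2) log Q = 1.18 − (0.0592/2)(10.290) = 0.875 V.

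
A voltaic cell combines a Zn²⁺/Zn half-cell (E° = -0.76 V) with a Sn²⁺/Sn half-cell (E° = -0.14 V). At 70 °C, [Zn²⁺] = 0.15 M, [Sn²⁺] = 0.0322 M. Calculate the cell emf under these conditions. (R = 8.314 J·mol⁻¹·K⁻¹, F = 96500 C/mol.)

0.597 V

The Sn²⁺/Sn couple has the higher reduction potential and acts as the cathode, so E°_cell = -0.14 − (-0.76) = 0.62 V.
Balancing electrons gives n = 2; the reaction quotient is Q = [Zn²⁺]/[Sn²⁺] = 4.66.
E = E° − (RT/nF) ln Q = 0.62 − (8.314×343)/(2×96500) × (1.539) = 0.620 − 0.023 = 0.597 V.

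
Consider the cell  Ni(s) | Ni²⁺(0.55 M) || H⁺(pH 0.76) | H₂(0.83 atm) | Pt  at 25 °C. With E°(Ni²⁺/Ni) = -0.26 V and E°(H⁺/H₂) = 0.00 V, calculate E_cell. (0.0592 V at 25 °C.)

0.23 V

The hydrogen couple is the cathode, so E°_cell = 0.26 V; n = 2.
[H⁺] = 10^(−0.76) = 0.17 M, and Q = [Ni²⁺]·P(H₂) / [H⁺]^2 = 15.1.
E = E° − (0.0592/2) log Q = 0.26 − (0.0592/2)(1.179) = 0.225 V.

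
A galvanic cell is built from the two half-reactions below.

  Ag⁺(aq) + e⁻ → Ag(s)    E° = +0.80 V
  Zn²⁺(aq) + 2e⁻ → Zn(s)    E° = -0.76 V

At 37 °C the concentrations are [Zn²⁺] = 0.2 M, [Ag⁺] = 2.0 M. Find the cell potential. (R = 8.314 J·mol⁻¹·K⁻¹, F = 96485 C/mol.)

The Ag⁺/Ag couple has the higher reduction potential and acts as the cathode, so E°_cell = +0.80 − (-0.76) = 1.56 V.
Balancing electrons gives n = 2; the reaction quotient is Q = [Zn²⁺]/[Ag⁺]^2 = 0.0500.
E = E° − (RT/nF) ln Q = 1.56 − (8.314×310)/(2×96485) × (-2.996) = 1.560 + 0.040 = 1.600 V.

1.60 V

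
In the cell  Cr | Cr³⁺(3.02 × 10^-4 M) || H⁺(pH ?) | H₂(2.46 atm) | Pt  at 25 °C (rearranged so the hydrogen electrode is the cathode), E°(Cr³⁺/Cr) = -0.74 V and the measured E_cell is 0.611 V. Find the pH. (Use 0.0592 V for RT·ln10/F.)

E°_cell = 0.74 V and n = 6.
log Q = n(E° − E)/0.0592 = 6×(0.74 − 0.611)/0.0592 = 13.074.
With Q = [Cr³⁺]^2·P(H₂)^3 / [H⁺]^6, solving for [H⁺] gives log[H⁺] = -3.157, so pH = 3.16.

pH = 3.16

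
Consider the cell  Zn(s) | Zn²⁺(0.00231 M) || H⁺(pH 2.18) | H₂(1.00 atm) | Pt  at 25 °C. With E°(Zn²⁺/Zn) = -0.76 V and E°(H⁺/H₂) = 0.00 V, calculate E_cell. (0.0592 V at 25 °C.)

The hydrogen couple is the cathode, so E°_cell = 0.76 V; n = 2.
[H⁺] = 10^(−2.18) = 0.0066 M, and Q = [Zn²⁺]·P(H₂) / [H⁺]^2 = 52.9.
E = E° − (0.0592/2) log Q = 0.76 − (0.0592/2)(1.724) = 0.709 V.

0.71 V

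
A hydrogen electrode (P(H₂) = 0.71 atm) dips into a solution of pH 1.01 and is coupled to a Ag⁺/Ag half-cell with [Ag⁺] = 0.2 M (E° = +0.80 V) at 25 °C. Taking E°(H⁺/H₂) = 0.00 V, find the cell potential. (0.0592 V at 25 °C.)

0.81 V

The Ag⁺/Ag couple is the cathode, so E°_cell = 0.80 V; n = 2.
[H⁺] = 10^(−1.01) = 0.098 M, and Q = [H⁺]^2 / ([Ag⁺]^2·P(H₂)) = 0.336.
E = E° − (0.0592/2) log Q = 0.80 − (0.0592/2)(-0.473) = 0.814 V.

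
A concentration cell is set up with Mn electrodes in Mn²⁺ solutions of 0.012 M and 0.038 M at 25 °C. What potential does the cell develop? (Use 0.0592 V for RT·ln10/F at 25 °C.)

Both half-cells are Mn²⁺/Mn, so E°_cell = 0. The concentrated side is the cathode; the cell reaction moves Mn²⁺ from high to low concentration with n = 2.
Q = [Mn²⁺]_dilute/[Mn²⁺]_conc = 0.012/0.038 = 0.316.
E = 0 − (0.0592/2) log Q = −(0.0592/2)(-0.501) = 0.0148 V.

0.015 V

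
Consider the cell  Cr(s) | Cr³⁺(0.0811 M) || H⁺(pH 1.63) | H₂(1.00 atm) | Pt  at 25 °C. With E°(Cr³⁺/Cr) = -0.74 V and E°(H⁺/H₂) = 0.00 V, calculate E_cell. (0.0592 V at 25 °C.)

0.67 V

The hydrogen couple is the cathode, so E°_cell = 0.74 V; n = 6.
[H⁺] = 10^(−1.63) = 0.023 M, and Q = [Cr³⁺]^2·P(H₂)^3 / [H⁺]^6 = 3.96 × 10^7.
E = E° − (0.0592/6) log Q = 0.74 − (0.0592/6)(7.598) = 0.665 V.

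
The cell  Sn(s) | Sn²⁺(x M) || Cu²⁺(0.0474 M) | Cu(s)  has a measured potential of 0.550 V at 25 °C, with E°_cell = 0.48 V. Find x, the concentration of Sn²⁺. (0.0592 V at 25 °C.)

From the Nernst equation, log Q = n(E° − E)/0.0592 = 2(0.48 − 0.550)/0.0592 = -2.365, so Q = 0.00432.
With Q = [Sn²⁺]/[Cu²⁺] and the known concentrations, [Sn²⁺] in the numerator gives [Sn²⁺] = 2 × 10^-4 M.

2 × 10^-4 M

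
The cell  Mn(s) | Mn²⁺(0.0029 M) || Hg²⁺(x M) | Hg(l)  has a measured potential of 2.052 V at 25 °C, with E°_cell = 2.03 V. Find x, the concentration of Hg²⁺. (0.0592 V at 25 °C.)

0.016 M

From the Nernst equation, log Q = n(E° − E)/0.0592 = 2(2.03 − 2.052)/0.0592 = -0.743, so Q = 0.181.
With Q = [Mn²⁺]/[Hg²⁺] and the known concentrations, [Hg²⁺] in the denominator gives [Hg²⁺] = 0.016 M.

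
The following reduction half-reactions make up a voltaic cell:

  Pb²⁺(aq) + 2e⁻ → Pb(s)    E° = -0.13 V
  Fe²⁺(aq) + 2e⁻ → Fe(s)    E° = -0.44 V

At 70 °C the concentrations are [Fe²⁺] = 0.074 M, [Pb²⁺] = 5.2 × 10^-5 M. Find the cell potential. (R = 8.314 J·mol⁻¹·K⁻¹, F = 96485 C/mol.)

The Pb²⁺/Pb couple has the higher reduction potential and acts as the cathode, so E°_cell = -0.13 − (-0.44) = 0.31 V.
Balancing electrons gives n = 2; the reaction quotient is Q = [Fe²⁺]/[Pb²⁺] = 1420.
E = E° − (RT/nF) ln Q = 0.31 − (8.314×343)/(2×96485) × (7.261) = 0.310 − 0.107 = 0.203 V.

0.203 V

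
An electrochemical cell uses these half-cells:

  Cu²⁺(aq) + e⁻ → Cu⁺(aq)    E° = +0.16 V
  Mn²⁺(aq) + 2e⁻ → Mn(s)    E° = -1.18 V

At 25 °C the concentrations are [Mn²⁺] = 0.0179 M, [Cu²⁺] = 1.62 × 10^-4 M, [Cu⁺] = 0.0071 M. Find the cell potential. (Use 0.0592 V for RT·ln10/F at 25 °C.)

The Cu²⁺/Cu⁺ couple has the higher reduction potential and acts as the cathode, so E°_cell = +0.16 − (-1.18) = 1.34 V.
Balancing electrons gives n = 2; the reaction quotient is Q = [Mn²⁺]·[Cu⁺]^2/[Cu²⁺]^2 = 34.4.
At 25 °C, E = E° − (0.0592/n) log Q = 1.34 − (0.0592/2)(1.536) = 1.340 − 0.045 = 1.295 V.

1.29 V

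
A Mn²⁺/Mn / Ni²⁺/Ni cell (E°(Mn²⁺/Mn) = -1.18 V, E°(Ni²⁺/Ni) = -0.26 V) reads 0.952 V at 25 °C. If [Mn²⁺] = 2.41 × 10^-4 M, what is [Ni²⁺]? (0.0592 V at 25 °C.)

From the Nernst equation, log Q = n(E° − E)/0.0592 = 2(0.92 − 0.952)/0.0592 = -1.081, so Q = 0.0830.
With Q = [Mn²⁺]/[Ni²⁺] and the known concentrations, [Ni²⁺] in the denominator gives [Ni²⁺] = 0.0029 M.

0.0029 M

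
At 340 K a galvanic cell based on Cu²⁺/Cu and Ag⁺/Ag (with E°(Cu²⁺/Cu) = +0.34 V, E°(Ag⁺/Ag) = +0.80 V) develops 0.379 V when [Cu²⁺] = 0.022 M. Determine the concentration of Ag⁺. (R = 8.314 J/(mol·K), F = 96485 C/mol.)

From the Nernst equation, ln Q = nF(E° − E)/RT = 2×96485×(0.46 − 0.379)/(8.314×340) = 5.530, so Q = 252.
With Q = [Cu²⁺]/[Ag⁺]^2 and the known concentrations, [Ag⁺]^2 in the denominator gives [Ag⁺] = 0.0093 M.

0.0093 M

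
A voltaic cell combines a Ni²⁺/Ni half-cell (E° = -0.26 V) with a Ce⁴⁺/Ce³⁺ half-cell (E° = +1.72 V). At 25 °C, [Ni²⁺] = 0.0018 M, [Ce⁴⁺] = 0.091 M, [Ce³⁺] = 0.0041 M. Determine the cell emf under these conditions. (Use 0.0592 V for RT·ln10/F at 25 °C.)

The Ce⁴⁺/Ce³⁺ couple has the higher reduction potential and acts as the cathode, so E°_cell = +1.72 − (-0.26) = 1.98 V.
Balancing electrons gives n = 2; the reaction quotient is Q = [Ni²⁺]·[Ce³⁺]^2/[Ce⁴⁺]^2 = 3.65 × 10^-6.
At 25 °C, E = E° − (0.0592/n) log Q = 1.98 − (0.0592/2)(-5.437) = 1.980 + 0.161 = 2.141 V.

2.14 V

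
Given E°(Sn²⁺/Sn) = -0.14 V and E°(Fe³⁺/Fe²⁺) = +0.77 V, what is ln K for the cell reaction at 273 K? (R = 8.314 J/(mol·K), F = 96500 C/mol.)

E°_cell = +0.77 − (-0.14) = 0.91 V, with n = 2 electrons transferred.
At equilibrium E = 0, so the Nernst equation gives ln K = nFE°/RT = (2)(96500)(0.91)/((8.314)(273)) = 77.38.

ln K = 77.4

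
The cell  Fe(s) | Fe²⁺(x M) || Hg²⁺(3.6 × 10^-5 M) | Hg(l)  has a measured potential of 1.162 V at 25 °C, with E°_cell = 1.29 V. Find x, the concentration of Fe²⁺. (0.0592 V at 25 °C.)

0.76 M

From the Nernst equation, log Q = n(E° − E)/0.0592 = 2(1.29 − 1.162)/0.0592 = 4.324, so Q = 2.11 × 10^4.
With Q = [Fe²⁺]/[Hg²⁺] and the known concentrations, [Fe²⁺] in the numerator gives [Fe²⁺] = 0.76 M.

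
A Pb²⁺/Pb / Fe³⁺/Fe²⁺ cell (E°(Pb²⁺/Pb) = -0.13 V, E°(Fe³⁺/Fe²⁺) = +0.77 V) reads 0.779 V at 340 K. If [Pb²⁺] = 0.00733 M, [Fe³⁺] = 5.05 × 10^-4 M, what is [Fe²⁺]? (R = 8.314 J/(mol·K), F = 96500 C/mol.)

From the Nernst equation, ln Q = nF(E° − E)/RT = 2×96500×(0.90 − 0.779)/(8.314×340) = 8.261, so Q = 3870.
With Q = [Pb²⁺]·[Fe²⁺]^2/[Fe³⁺]^2 and the known concentrations, [Fe²⁺]^2 in the numerator gives [Fe²⁺] = 0.37 M.

0.37 M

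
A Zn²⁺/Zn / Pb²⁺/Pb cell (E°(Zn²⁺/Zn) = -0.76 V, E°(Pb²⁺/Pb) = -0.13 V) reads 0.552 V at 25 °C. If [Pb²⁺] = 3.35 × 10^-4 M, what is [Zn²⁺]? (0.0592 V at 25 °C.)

0.14 M

From the Nernst equation, log Q = n(E° − E)/0.0592 = 2(0.63 − 0.552)/0.0592 = 2.635, so Q = 432.
With Q = [Zn²⁺]/[Pb²⁺] and the known concentrations, [Zn²⁺] in the numerator gives [Zn²⁺] = 0.14 M.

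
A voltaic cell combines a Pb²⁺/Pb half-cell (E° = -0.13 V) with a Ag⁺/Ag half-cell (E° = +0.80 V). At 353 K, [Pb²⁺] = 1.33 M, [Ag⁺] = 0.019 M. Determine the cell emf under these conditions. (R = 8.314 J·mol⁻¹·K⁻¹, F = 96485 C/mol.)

0.805 V

The Ag⁺/Ag couple has the higher reduction potential and acts as the cathode, so E°_cell = +0.80 − (-0.13) = 0.93 V.
Balancing electrons gives n = 2; the reaction quotient is Q = [Pb²⁺]/[Ag⁺]^2 = 3680.
E = E° − (RT/nF) ln Q = 0.93 − (8.314×353)/(2×96485) × (8.212) = 0.930 − 0.125 = 0.805 V.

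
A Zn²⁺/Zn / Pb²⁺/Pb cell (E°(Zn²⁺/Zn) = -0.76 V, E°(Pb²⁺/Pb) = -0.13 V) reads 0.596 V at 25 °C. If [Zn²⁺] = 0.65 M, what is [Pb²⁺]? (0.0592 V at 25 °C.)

0.046 M

From the Nernst equation, log Q = n(E° − E)/0.0592 = 2(0.63 − 0.596)/0.0592 = 1.149, so Q = 14.1.
With Q = [Zn²⁺]/[Pb²⁺] and the known concentrations, [Pb²⁺] in the denominator gives [Pb²⁺] = 0.046 M.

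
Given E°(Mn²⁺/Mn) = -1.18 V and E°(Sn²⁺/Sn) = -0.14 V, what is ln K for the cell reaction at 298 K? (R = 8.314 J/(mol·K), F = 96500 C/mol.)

E°_cell = -0.14 − (-1.18) = 1.04 V, with n = 2 electrons transferred.
At equilibrium E = 0, so the Nernst equation gives ln K = nFE°/RT = (2)(96500)(1.04)/((8.314)(298)) = 81.01.

ln K = 81.0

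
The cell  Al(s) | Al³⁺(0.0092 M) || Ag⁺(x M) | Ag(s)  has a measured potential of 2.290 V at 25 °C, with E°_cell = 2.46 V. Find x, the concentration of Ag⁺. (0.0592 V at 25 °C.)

From the Nernst equation, log Q = n(E° − E)/0.0592 = 3(2.46 − 2.290)/0.0592 = 8.615, so Q = 4.12 × 10^8.
With Q = [Al³⁺]/[Ag⁺]^3 and the known concentrations, [Ag⁺]^3 in the denominator gives [Ag⁺] = 2.8 × 10^-4 M.

2.8 × 10^-4 M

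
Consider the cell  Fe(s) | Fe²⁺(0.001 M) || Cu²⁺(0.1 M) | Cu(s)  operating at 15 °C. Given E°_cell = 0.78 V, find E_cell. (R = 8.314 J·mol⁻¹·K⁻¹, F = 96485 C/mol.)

0.837 V

Balancing electrons gives n = 2; the reaction quotient is Q = [Fe²⁺]/[Cu²⁺] = 0.0100.
E = E° − (RT/nF) ln Q = 0.78 − (8.314×288)/(2×96485) × (-4.605) = 0.780 + 0.057 = 0.837 V.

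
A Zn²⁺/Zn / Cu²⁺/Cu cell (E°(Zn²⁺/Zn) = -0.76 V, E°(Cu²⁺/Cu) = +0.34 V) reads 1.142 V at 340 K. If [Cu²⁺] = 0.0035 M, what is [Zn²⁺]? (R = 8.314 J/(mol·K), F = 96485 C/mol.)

2 × 10^-4 M

From the Nernst equation, ln Q = nF(E° − E)/RT = 2×96485×(1.10 − 1.142)/(8.314×340) = -2.867, so Q = 0.0569.
With Q = [Zn²⁺]/[Cu²⁺] and the known concentrations, [Zn²⁺] in the numerator gives [Zn²⁺] = 2 × 10^-4 M.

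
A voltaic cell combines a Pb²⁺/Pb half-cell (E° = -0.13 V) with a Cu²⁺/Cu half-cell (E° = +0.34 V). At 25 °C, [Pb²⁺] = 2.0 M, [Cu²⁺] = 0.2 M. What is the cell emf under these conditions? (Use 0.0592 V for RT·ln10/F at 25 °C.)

0.440 V

The Cu²⁺/Cu couple has the higher reduction potential and acts as the cathode, so E°_cell = +0.34 − (-0.13) = 0.47 V.
Balancing electrons gives n = 2; the reaction quotient is Q = [Pb²⁺]/[Cu²⁺] = 10.0.
At 25 °C, E = E° − (0.0592/n) log Q = 0.47 − (0.0592/2)(1.000) = 0.470 − 0.030 = 0.440 V.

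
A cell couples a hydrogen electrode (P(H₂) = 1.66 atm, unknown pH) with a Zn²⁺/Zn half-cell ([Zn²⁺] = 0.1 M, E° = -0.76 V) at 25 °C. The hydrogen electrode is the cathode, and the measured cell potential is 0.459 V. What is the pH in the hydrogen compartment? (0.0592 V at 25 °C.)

E°_cell = 0.76 V and n = 2.
log Q = n(E° − E)/0.0592 = 2×(0.76 − 0.459)/0.0592 = 10.169.
With Q = [Zn²⁺]·P(H₂) / [H⁺]^2, solving for [H⁺] gives log[H⁺] = -5.474, so pH = 5.47.

pH = 5.47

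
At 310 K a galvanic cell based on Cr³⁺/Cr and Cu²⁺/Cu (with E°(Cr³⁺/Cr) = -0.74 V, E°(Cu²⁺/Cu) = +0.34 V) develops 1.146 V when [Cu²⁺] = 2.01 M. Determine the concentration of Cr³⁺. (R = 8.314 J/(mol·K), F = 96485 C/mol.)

0.0017 M

From the Nernst equation, ln Q = nF(E° − E)/RT = 6×96485×(1.08 − 1.146)/(8.314×310) = -14.825, so Q = 3.65 × 10^-7.
With Q = [Cr³⁺]^2/[Cu²⁺]^3 and the known concentrations, [Cr³⁺]^2 in the numerator gives [Cr³⁺] = 0.0017 M.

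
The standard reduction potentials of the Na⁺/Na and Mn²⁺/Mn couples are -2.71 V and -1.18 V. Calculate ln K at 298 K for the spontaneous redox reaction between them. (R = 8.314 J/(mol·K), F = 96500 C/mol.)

E°_cell = -1.18 − (-2.71) = 1.53 V, with n = 2 electrons transferred.
At equilibrium E = 0, so the Nernst equation gives ln K = nFE°/RT = (2)(96500)(1.53)/((8.314)(298)) = 119.19.

ln K = 119.2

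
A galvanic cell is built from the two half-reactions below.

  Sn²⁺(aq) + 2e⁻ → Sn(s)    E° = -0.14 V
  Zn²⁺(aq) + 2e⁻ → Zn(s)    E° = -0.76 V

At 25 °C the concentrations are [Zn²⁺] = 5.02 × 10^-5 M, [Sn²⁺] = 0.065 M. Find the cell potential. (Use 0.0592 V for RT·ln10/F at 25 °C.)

0.712 V

The Sn²⁺/Sn couple has the higher reduction potential and acts as the cathode, so E°_cell = -0.14 − (-0.76) = 0.62 V.
Balancing electrons gives n = 2; the reaction quotient is Q = [Zn²⁺]/[Sn²⁺] = 7.72 × 10^-4.
At 25 °C, E = E° − (0.0592/n) log Q = 0.62 − (0.0592/2)(-3.112) = 0.620 + 0.092 = 0.712 V.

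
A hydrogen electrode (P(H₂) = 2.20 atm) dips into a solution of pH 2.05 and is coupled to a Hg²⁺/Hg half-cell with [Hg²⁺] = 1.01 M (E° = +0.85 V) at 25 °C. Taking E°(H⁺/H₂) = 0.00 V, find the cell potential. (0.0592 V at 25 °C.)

The Hg²⁺/Hg couple is the cathode, so E°_cell = 0.85 V; n = 2.
[H⁺] = 10^(−2.05) = 0.0089 M, and Q = [H⁺]^2 / ([Hg²⁺]·P(H₂)) = 3.57 × 10^-5.
E = E° − (0.0592/2) log Q = 0.85 − (0.0592/2)(-4.447) = 0.982 V.

0.98 V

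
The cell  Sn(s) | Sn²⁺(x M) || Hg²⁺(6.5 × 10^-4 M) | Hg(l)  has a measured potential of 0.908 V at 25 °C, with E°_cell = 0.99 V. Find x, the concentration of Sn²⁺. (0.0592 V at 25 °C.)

0.38 M

From the Nernst equation, log Q = n(E° − E)/0.0592 = 2(0.99 − 0.908)/0.0592 = 2.770, so Q = 589.
With Q = [Sn²⁺]/[Hg²⁺] and the known concentrations, [Sn²⁺] in the numerator gives [Sn²⁺] = 0.38 M.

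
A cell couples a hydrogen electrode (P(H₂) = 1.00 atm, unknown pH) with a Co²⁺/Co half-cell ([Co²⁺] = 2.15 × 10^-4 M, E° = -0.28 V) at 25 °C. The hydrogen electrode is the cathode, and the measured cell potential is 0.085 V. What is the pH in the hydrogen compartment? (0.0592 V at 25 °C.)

pH = 5.13

E°_cell = 0.28 V and n = 2.
log Q = n(E° − E)/0.0592 = 2×(0.28 − 0.085)/0.0592 = 6.588.
With Q = [Co²⁺]·P(H₂) / [H⁺]^2, solving for [H⁺] gives log[H⁺] = -5.128, so pH = 5.13.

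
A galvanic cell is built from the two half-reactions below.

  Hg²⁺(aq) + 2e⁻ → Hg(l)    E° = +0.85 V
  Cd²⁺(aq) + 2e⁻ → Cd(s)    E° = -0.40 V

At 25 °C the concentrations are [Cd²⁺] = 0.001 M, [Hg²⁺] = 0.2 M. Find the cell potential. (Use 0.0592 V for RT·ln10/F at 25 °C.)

1.32 V

The Hg²⁺/Hg couple has the higher reduction potential and acts as the cathode, so E°_cell = +0.85 − (-0.40) = 1.25 V.
Balancing electrons gives n = 2; the reaction quotient is Q = [Cd²⁺]/[Hg²⁺] = 0.00500.
At 25 °C, E = E° − (0.0592/n) log Q = 1.25 − (0.0592/2)(-2.301) = 1.250 + 0.068 = 1.318 V.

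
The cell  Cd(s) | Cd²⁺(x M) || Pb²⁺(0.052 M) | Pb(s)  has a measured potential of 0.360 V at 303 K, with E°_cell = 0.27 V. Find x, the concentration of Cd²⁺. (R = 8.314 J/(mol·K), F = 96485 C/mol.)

5.3 × 10^-5 M

From the Nernst equation, ln Q = nF(E° − E)/RT = 2×96485×(0.27 − 0.360)/(8.314×303) = -6.894, so Q = 0.00101.
With Q = [Cd²⁺]/[Pb²⁺] and the known concentrations, [Cd²⁺] in the numerator gives [Cd²⁺] = 5.3 × 10^-5 M.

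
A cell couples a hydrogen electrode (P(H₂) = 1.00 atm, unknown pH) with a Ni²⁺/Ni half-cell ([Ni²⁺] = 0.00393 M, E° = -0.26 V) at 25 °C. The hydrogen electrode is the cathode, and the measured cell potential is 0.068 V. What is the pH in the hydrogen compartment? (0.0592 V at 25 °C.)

E°_cell = 0.26 V and n = 2.
log Q = n(E° − E)/0.0592 = 2×(0.26 − 0.068)/0.0592 = 6.486.
With Q = [Ni²⁺]·P(H₂) / [H⁺]^2, solving for [H⁺] gives log[H⁺] = -4.446, so pH = 4.45.

pH = 4.45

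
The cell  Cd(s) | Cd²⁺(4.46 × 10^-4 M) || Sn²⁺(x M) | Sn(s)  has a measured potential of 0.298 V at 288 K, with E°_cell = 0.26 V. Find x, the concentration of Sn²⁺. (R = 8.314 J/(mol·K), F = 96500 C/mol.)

From the Nernst equation, ln Q = nF(E° − E)/RT = 2×96500×(0.26 − 0.298)/(8.314×288) = -3.063, so Q = 0.0468.
With Q = [Cd²⁺]/[Sn²⁺] and the known concentrations, [Sn²⁺] in the denominator gives [Sn²⁺] = 0.0095 M.

0.0095 M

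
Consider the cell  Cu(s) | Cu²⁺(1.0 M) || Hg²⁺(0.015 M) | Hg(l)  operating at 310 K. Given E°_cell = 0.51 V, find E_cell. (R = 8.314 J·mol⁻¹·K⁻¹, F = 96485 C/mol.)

Balancing electrons gives n = 2; the reaction quotient is Q = [Cu²⁺]/[Hg²⁺] = 66.7.
E = E° − (RT/nF) ln Q = 0.51 − (8.314×310)/(2×96485) × (4.200) = 0.510 − 0.056 = 0.454 V.

0.454 V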